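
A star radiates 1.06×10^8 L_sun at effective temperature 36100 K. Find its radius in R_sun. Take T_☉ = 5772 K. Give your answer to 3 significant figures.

263 R_sun

R/R_☉ = √(L/L_☉) / (T/T_☉)² = √(1.06×10^8) / (6.254)²
       = 1.030×10^4 / 39.12 = 263.2.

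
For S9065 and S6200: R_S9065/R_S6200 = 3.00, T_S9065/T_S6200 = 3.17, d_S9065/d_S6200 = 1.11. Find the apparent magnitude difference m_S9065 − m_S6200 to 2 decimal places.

-7.17

L_S9065/L_S6200 = (3.00)²(3.17)⁴ = 908.8.
F_S9065/F_S6200 = (L_S9065/L_S6200)/(d_S9065/d_S6200)² = 908.8/1.232 = 737.6.
m_S9065 − m_S6200 = −2.5 log₁₀(737.6) = -7.17.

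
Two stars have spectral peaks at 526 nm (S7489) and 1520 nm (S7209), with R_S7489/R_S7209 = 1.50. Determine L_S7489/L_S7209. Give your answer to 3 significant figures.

Wien's law gives T ∝ 1/λ_max, so T_S7489/T_S7209 = λ_S7209/λ_S7489 = 1520/526 = 2.890.
Then L ∝ R²T⁴ gives L_S7489/L_S7209 = (1.50)² × (2.890)⁴ = 2.250 × 69.73 = 156.9.

157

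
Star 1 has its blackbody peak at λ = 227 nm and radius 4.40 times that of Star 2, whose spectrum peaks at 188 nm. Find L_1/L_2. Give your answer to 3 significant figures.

Wien's law gives T ∝ 1/λ_max, so T_1/T_2 = λ_2/λ_1 = 188/227 = 0.8282.
Then L ∝ R²T⁴ gives L_1/L_2 = (4.40)² × (0.8282)⁴ = 19.36 × 0.4705 = 9.108.

9.11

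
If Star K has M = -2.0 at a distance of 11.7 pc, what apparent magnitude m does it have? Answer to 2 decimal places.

-1.66

m = M + 5 log₁₀(d/10 pc) = -2.0 + 5 log₁₀(11.7/10)
  = -2.0 + 5 × 0.068 = -2.0 + 0.34 = -1.66.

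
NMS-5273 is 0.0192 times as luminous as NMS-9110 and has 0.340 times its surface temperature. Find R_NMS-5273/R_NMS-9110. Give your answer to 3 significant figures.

1.20

L ∝ R²T⁴ gives R ∝ √L / T², so
R_NMS-5273/R_NMS-9110 = √(0.0192) / (0.340)² = 0.1386 / 0.1156 = 1.199.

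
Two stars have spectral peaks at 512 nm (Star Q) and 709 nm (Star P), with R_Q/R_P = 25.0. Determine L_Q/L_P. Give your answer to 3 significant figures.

2.30×10^3

Wien's law gives T ∝ 1/λ_max, so T_Q/T_P = λ_P/λ_Q = 709/512 = 1.385.
Then L ∝ R²T⁴ gives L_Q/L_P = (25.0)² × (1.385)⁴ = 625.0 × 3.677 = 2298.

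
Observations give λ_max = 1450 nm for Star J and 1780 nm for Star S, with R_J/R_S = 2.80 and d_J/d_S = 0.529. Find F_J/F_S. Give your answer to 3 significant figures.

63.6

Wien's law: T_J/T_S = λ_S/λ_J = 1780/1450 = 1.228.
L_J/L_S = (R_J/R_S)²(T_J/T_S)⁴ = (2.80)²(1.228)⁴ = 17.80.
F_J/F_S = (L_J/L_S)/(d_J/d_S)² = 17.80/(0.529)² = 63.62.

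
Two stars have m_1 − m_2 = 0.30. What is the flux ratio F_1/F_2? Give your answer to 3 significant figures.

0.759

F_1/F_2 = 10^(−(m_1 − m_2)/2.5) = 10^(-0.30/2.5) = 10^-0.120 = 0.7586.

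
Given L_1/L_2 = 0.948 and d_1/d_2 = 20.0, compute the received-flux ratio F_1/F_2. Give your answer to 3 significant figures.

F = L/(4πd²), so F_1/F_2 = (L_1/L_2) / (d_1/d_2)²
= 0.948 / (20.0)² = 0.948 / 400.0 = 0.002370.

0.00237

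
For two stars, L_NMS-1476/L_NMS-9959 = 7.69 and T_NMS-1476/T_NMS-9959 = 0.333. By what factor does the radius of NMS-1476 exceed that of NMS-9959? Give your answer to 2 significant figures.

25

L ∝ R²T⁴ gives R ∝ √L / T², so
R_NMS-1476/R_NMS-9959 = √(7.69) / (0.333)² = 2.773 / 0.1109 = 25.01.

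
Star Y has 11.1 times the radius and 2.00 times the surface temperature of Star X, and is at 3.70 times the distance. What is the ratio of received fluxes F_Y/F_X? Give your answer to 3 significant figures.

L_Y/L_X = (R_Y/R_X)²(T_Y/T_X)⁴ = (11.1)² × (2.00)⁴ = 1971.
F_Y/F_X = (L_Y/L_X)/(d_Y/d_X)² = 1971 / (3.70)² = 144.0.

144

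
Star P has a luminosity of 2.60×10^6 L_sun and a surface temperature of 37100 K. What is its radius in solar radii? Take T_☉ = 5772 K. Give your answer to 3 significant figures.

R/R_☉ = √(L/L_☉) / (T/T_☉)² = √(2.60×10^6) / (6.428)²
       = 1612 / 41.31 = 39.03.

39.0 solar radii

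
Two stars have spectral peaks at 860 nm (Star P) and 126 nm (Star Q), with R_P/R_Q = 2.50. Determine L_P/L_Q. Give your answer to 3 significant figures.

Wien's law gives T ∝ 1/λ_max, so T_P/T_Q = λ_Q/λ_P = 126/860 = 0.1465.
Then L ∝ R²T⁴ gives L_P/L_Q = (2.50)² × (0.1465)⁴ = 6.250 × 4.608×10^-4 = 0.002880.

0.00288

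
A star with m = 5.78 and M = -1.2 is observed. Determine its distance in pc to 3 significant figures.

m − M = 5 log₁₀(d/10 pc)
5.78 − (-1.2) = 6.98 = 5 log₁₀(d/10)
d = 10 × 10^(6.98/5) = 10 × 10^1.396 = 248.9 pc.

249 pc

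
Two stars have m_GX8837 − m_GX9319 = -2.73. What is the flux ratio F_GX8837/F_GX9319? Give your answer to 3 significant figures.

12.4

F_GX8837/F_GX9319 = 10^(−(m_GX8837 − m_GX9319)/2.5) = 10^(2.73/2.5) = 10^1.092 = 12.36.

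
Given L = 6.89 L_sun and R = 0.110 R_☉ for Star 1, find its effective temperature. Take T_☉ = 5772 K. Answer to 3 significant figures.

2.82×10^4 K

T/T_☉ = (L/L_☉)^(1/4) / (R/R_☉)^(1/2)
T = 5772 × (6.89)^(1/4) / √(0.110) = 5772 × 1.620 / 0.3317 = 2.820×10^4 K.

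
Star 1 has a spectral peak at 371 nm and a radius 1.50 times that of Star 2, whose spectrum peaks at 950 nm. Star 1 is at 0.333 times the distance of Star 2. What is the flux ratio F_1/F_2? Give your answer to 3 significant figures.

Wien's law: T_1/T_2 = λ_2/λ_1 = 950/371 = 2.561.
L_1/L_2 = (R_1/R_2)²(T_1/T_2)⁴ = (1.50)²(2.561)⁴ = 96.73.
F_1/F_2 = (L_1/L_2)/(d_1/d_2)² = 96.73/(0.333)² = 872.4.

872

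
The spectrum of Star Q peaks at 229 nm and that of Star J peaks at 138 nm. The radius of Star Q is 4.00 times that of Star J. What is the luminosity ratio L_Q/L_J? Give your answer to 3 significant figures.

Wien's law gives T ∝ 1/λ_max, so T_Q/T_J = λ_J/λ_Q = 138/229 = 0.6026.
Then L ∝ R²T⁴ gives L_Q/L_J = (4.00)² × (0.6026)⁴ = 16.00 × 0.1319 = 2.110.

2.11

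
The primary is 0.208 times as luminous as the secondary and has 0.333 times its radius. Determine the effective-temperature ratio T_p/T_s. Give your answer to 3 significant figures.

1.17

L ∝ R²T⁴ gives T ∝ (L/R²)^(1/4), so
T_p/T_s = (0.208 / 0.333²)^(1/4) = (1.876)^(1/4) = 1.170.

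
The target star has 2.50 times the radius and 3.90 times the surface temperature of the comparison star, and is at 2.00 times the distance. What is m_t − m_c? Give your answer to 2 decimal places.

-6.40

L_t/L_c = (2.50)²(3.90)⁴ = 1446.
F_t/F_c = (L_t/L_c)/(d_t/d_c)² = 1446/4.000 = 361.5.
m_t − m_c = −2.5 log₁₀(361.5) = -6.40.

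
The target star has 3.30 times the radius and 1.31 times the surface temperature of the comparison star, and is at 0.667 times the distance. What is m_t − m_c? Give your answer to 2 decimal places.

L_t/L_c = (3.30)²(1.31)⁴ = 32.07.
F_t/F_c = (L_t/L_c)/(d_t/d_c)² = 32.07/0.4449 = 72.09.
m_t − m_c = −2.5 log₁₀(72.09) = -4.64.

-4.64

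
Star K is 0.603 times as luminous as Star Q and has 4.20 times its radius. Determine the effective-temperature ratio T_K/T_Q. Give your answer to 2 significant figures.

0.43

L ∝ R²T⁴ gives T ∝ (L/R²)^(1/4), so
T_K/T_Q = (0.603 / 4.20²)^(1/4) = (0.03418)^(1/4) = 0.4300.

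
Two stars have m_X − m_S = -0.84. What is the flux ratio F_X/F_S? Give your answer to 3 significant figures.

F_X/F_S = 10^(−(m_X − m_S)/2.5) = 10^(0.84/2.5) = 10^0.336 = 2.168.

2.17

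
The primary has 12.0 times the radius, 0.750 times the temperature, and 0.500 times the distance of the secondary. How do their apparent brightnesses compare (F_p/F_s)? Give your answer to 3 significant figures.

182

L_p/L_s = (R_p/R_s)²(T_p/T_s)⁴ = (12.0)² × (0.750)⁴ = 45.56.
F_p/F_s = (L_p/L_s)/(d_p/d_s)² = 45.56 / (0.500)² = 182.2.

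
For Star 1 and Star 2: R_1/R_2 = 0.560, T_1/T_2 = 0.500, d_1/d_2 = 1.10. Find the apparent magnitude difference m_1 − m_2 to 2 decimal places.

4.48

L_1/L_2 = (0.560)²(0.500)⁴ = 0.01960.
F_1/F_2 = (L_1/L_2)/(d_1/d_2)² = 0.01960/1.210 = 0.01620.
m_1 − m_2 = −2.5 log₁₀(0.01620) = 4.48.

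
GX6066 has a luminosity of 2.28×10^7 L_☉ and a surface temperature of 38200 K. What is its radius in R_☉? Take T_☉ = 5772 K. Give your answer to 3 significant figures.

109 R_☉

R/R_☉ = √(L/L_☉) / (T/T_☉)² = √(2.28×10^7) / (6.618)²
       = 4775 / 43.80 = 109.0.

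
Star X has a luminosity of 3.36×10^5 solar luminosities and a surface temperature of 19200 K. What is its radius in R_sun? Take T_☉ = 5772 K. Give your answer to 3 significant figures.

R/R_☉ = √(L/L_☉) / (T/T_☉)² = √(3.36×10^5) / (3.326)²
       = 579.7 / 11.06 = 52.39.

52.4 R_sun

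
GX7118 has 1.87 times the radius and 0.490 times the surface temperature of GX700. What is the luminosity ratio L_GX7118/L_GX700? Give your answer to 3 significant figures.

0.202

From the Stefan–Boltzmann law, L ∝ R²T⁴, so
L_GX7118/L_GX700 = (R_GX7118/R_GX700)² (T_GX7118/T_GX700)⁴ = (1.87)² × (0.490)⁴ = 3.497 × 0.05765 = 0.2016.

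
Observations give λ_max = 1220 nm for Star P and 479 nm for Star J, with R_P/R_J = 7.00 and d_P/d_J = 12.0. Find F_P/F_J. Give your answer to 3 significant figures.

0.00809

Wien's law: T_P/T_J = λ_J/λ_P = 479/1220 = 0.3926.
L_P/L_J = (R_P/R_J)²(T_P/T_J)⁴ = (7.00)²(0.3926)⁴ = 1.164.
F_P/F_J = (L_P/L_J)/(d_P/d_J)² = 1.164/(12.0)² = 0.008086.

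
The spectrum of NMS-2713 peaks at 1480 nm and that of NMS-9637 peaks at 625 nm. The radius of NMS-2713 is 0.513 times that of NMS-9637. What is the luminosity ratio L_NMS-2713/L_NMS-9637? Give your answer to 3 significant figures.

0.00837

Wien's law gives T ∝ 1/λ_max, so T_NMS-2713/T_NMS-9637 = λ_NMS-9637/λ_NMS-2713 = 625/1480 = 0.4223.
Then L ∝ R²T⁴ gives L_NMS-2713/L_NMS-9637 = (0.513)² × (0.4223)⁴ = 0.2632 × 0.03180 = 0.008370.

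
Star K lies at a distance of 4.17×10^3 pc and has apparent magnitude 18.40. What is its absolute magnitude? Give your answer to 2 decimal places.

M = m − 5 log₁₀(d/10 pc) = 18.40 − 5 log₁₀(4.17×10^3/10)
  = 18.40 − 5 × 2.620 = 18.40 − 13.10 = 5.30.

5.30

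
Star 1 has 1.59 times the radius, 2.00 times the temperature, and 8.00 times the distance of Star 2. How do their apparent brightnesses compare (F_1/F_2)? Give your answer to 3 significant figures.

L_1/L_2 = (R_1/R_2)²(T_1/T_2)⁴ = (1.59)² × (2.00)⁴ = 40.45.
F_1/F_2 = (L_1/L_2)/(d_1/d_2)² = 40.45 / (8.00)² = 0.6320.

0.632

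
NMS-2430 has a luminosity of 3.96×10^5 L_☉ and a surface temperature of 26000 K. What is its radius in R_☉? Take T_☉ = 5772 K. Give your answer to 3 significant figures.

R/R_☉ = √(L/L_☉) / (T/T_☉)² = √(3.96×10^5) / (4.505)²
       = 629.3 / 20.29 = 31.01.

31.0 R_☉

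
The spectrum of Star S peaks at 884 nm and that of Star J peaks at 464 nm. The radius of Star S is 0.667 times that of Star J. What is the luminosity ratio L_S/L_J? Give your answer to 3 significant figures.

0.0338

Wien's law gives T ∝ 1/λ_max, so T_S/T_J = λ_J/λ_S = 464/884 = 0.5249.
Then L ∝ R²T⁴ gives L_S/L_J = (0.667)² × (0.5249)⁴ = 0.4449 × 0.07590 = 0.03377.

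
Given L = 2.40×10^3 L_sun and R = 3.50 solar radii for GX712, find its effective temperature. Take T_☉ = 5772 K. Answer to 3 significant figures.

2.16×10^4 K

T/T_☉ = (L/L_☉)^(1/4) / (R/R_☉)^(1/2)
T = 5772 × (2.40×10^3)^(1/4) / √(3.50) = 5772 × 6.999 / 1.871 = 2.159×10^4 K.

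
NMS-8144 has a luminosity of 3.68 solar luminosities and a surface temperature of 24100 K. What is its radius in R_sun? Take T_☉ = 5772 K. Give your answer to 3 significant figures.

0.110 R_sun

R/R_☉ = √(L/L_☉) / (T/T_☉)² = √(3.68) / (4.175)²
       = 1.918 / 17.43 = 0.1100.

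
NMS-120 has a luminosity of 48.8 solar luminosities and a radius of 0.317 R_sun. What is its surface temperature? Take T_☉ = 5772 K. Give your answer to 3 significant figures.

T/T_☉ = (L/L_☉)^(1/4) / (R/R_☉)^(1/2)
T = 5772 × (48.8)^(1/4) / √(0.317) = 5772 × 2.643 / 0.5630 = 2.710×10^4 K.

2.71×10^4 K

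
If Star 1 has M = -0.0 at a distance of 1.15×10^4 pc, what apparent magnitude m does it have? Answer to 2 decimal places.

m = M + 5 log₁₀(d/10 pc) = -0.0 + 5 log₁₀(1.15×10^4/10)
  = -0.0 + 5 × 3.061 = -0.0 + 15.30 = 15.30.

15.30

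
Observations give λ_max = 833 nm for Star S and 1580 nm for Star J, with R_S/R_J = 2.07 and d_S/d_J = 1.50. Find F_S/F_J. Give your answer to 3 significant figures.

24.6

Wien's law: T_S/T_J = λ_J/λ_S = 1580/833 = 1.897.
L_S/L_J = (R_S/R_J)²(T_S/T_J)⁴ = (2.07)²(1.897)⁴ = 55.46.
F_S/F_J = (L_S/L_J)/(d_S/d_J)² = 55.46/(1.50)² = 24.65.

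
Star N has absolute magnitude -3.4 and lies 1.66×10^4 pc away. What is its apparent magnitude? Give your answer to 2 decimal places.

12.70

m = M + 5 log₁₀(d/10 pc) = -3.4 + 5 log₁₀(1.66×10^4/10)
  = -3.4 + 5 × 3.220 = -3.4 + 16.10 = 12.70.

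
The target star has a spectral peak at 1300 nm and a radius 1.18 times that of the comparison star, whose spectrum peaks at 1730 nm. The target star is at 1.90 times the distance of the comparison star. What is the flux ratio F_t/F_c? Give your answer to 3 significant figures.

1.21

Wien's law: T_t/T_c = λ_c/λ_t = 1730/1300 = 1.331.
L_t/L_c = (R_t/R_c)²(T_t/T_c)⁴ = (1.18)²(1.331)⁴ = 4.367.
F_t/F_c = (L_t/L_c)/(d_t/d_c)² = 4.367/(1.90)² = 1.210.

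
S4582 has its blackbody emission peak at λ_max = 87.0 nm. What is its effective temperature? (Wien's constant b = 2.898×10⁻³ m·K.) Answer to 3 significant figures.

3.33×10^4 K

T = b/λ_max = 2.898×10⁻³ / (87.0×10⁻⁹) = 3.331×10^4 K.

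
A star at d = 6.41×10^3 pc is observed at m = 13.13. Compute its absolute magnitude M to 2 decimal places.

-0.90

M = m − 5 log₁₀(d/10 pc) = 13.13 − 5 log₁₀(6.41×10^3/10)
  = 13.13 − 5 × 2.807 = 13.13 − 14.03 = -0.90.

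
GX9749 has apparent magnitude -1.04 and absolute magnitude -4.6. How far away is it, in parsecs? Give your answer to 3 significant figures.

51.5 pc

m − M = 5 log₁₀(d/10 pc)
-1.04 − (-4.6) = 3.56 = 5 log₁₀(d/10)
d = 10 × 10^(3.56/5) = 10 × 10^0.712 = 51.52 pc.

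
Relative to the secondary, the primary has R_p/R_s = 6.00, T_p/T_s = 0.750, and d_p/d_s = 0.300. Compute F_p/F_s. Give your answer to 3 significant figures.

127

L_p/L_s = (R_p/R_s)²(T_p/T_s)⁴ = (6.00)² × (0.750)⁴ = 11.39.
F_p/F_s = (L_p/L_s)/(d_p/d_s)² = 11.39 / (0.300)² = 126.6.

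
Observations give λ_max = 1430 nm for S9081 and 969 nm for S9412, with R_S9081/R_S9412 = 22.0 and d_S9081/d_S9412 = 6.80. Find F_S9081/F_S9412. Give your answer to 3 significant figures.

2.21

Wien's law: T_S9081/T_S9412 = λ_S9412/λ_S9081 = 969/1430 = 0.6776.
L_S9081/L_S9412 = (R_S9081/R_S9412)²(T_S9081/T_S9412)⁴ = (22.0)²(0.6776)⁴ = 102.0.
F_S9081/F_S9412 = (L_S9081/L_S9412)/(d_S9081/d_S9412)² = 102.0/(6.80)² = 2.207.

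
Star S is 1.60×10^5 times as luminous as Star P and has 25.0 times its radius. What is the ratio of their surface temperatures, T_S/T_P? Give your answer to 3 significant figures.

L ∝ R²T⁴ gives T ∝ (L/R²)^(1/4), so
T_S/T_P = (1.60×10^5 / 25.0²)^(1/4) = (256.0)^(1/4) = 4.000.

4.00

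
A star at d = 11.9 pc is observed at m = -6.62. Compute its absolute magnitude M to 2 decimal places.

-7.00

M = m − 5 log₁₀(d/10 pc) = -6.62 − 5 log₁₀(11.9/10)
  = -6.62 − 5 × 0.076 = -6.62 − 0.38 = -7.00.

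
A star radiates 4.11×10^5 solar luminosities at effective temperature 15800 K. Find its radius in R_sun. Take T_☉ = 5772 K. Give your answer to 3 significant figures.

R/R_☉ = √(L/L_☉) / (T/T_☉)² = √(4.11×10^5) / (2.737)²
       = 641.1 / 7.493 = 85.56.

85.6 R_sun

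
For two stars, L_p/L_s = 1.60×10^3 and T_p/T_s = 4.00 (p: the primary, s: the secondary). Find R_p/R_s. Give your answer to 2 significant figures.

L ∝ R²T⁴ gives R ∝ √L / T², so
R_p/R_s = √(1.60×10^3) / (4.00)² = 40.00 / 16.00 = 2.500.

2.5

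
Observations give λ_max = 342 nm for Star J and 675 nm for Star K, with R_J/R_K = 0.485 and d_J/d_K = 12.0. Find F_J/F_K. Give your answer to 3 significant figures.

0.0248

Wien's law: T_J/T_K = λ_K/λ_J = 675/342 = 1.974.
L_J/L_K = (R_J/R_K)²(T_J/T_K)⁴ = (0.485)²(1.974)⁴ = 3.569.
F_J/F_K = (L_J/L_K)/(d_J/d_K)² = 3.569/(12.0)² = 0.02479.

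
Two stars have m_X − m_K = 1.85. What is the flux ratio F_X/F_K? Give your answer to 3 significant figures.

F_X/F_K = 10^(−(m_X − m_K)/2.5) = 10^(-1.85/2.5) = 10^-0.740 = 0.1820.

0.182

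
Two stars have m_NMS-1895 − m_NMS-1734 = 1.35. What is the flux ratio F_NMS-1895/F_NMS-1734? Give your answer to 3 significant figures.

F_NMS-1895/F_NMS-1734 = 10^(−(m_NMS-1895 − m_NMS-1734)/2.5) = 10^(-1.35/2.5) = 10^-0.540 = 0.2884.

0.288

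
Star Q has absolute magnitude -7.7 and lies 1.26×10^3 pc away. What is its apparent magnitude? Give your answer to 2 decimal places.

m = M + 5 log₁₀(d/10 pc) = -7.7 + 5 log₁₀(1.26×10^3/10)
  = -7.7 + 5 × 2.100 = -7.7 + 10.50 = 2.80.

2.80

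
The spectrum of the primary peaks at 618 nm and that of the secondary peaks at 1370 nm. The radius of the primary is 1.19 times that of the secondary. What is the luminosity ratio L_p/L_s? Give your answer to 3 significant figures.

Wien's law gives T ∝ 1/λ_max, so T_p/T_s = λ_s/λ_p = 1370/618 = 2.217.
Then L ∝ R²T⁴ gives L_p/L_s = (1.19)² × (2.217)⁴ = 1.416 × 24.15 = 34.20.

34.2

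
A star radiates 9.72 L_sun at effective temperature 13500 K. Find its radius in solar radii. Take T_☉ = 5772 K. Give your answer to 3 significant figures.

0.570 solar radii

R/R_☉ = √(L/L_☉) / (T/T_☉)² = √(9.72) / (2.339)²
       = 3.118 / 5.470 = 0.5699.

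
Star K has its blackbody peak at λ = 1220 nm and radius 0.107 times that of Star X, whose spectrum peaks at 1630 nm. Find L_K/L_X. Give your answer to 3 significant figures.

0.0365

Wien's law gives T ∝ 1/λ_max, so T_K/T_X = λ_X/λ_K = 1630/1220 = 1.336.
Then L ∝ R²T⁴ gives L_K/L_X = (0.107)² × (1.336)⁴ = 0.01145 × 3.186 = 0.03648.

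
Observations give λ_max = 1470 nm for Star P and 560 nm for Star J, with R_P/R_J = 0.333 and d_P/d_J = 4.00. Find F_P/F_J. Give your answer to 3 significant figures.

1.46×10^-4

Wien's law: T_P/T_J = λ_J/λ_P = 560/1470 = 0.3810.
L_P/L_J = (R_P/R_J)²(T_P/T_J)⁴ = (0.333)²(0.3810)⁴ = 0.002335.
F_P/F_J = (L_P/L_J)/(d_P/d_J)² = 0.002335/(4.00)² = 1.460×10^-4.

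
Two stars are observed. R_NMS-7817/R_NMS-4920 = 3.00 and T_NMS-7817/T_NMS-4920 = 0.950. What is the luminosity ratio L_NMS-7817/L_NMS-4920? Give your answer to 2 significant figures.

From the Stefan–Boltzmann law, L ∝ R²T⁴, so
L_NMS-7817/L_NMS-4920 = (R_NMS-7817/R_NMS-4920)² (T_NMS-7817/T_NMS-4920)⁴ = (3.00)² × (0.950)⁴ = 9.000 × 0.8145 = 7.331.

7.3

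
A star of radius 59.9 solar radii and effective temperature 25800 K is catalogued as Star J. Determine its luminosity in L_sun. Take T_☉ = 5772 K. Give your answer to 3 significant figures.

L/L_☉ = (R/R_☉)² (T/T_☉)⁴ = (59.9)² × (25800/5772)⁴
       = 3588 × (4.470)⁴ = 3588 × 399.2 = 1.432×10^6.

1.43×10^6 L_sun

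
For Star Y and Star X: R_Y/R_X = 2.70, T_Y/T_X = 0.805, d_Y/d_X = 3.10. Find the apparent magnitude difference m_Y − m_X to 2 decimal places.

L_Y/L_X = (2.70)²(0.805)⁴ = 3.061.
F_Y/F_X = (L_Y/L_X)/(d_Y/d_X)² = 3.061/9.610 = 0.3186.
m_Y − m_X = −2.5 log₁₀(0.3186) = 1.24.

1.24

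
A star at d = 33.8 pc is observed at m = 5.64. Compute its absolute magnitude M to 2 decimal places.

3.00

M = m − 5 log₁₀(d/10 pc) = 5.64 − 5 log₁₀(33.8/10)
  = 5.64 − 5 × 0.529 = 5.64 − 2.64 = 3.00.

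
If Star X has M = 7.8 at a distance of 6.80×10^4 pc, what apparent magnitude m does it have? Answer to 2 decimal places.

26.96

m = M + 5 log₁₀(d/10 pc) = 7.8 + 5 log₁₀(6.80×10^4/10)
  = 7.8 + 5 × 3.833 = 7.8 + 19.16 = 26.96.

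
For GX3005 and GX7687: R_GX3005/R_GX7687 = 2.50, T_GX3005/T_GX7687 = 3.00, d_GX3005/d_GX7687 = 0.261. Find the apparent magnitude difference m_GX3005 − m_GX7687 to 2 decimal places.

L_GX3005/L_GX7687 = (2.50)²(3.00)⁴ = 506.2.
F_GX3005/F_GX7687 = (L_GX3005/L_GX7687)/(d_GX3005/d_GX7687)² = 506.2/0.06812 = 7432.
m_GX3005 − m_GX7687 = −2.5 log₁₀(7432) = -9.68.

-9.68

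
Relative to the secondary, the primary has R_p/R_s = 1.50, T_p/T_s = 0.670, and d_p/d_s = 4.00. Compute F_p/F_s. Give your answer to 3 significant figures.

0.0283

L_p/L_s = (R_p/R_s)²(T_p/T_s)⁴ = (1.50)² × (0.670)⁴ = 0.4534.
F_p/F_s = (L_p/L_s)/(d_p/d_s)² = 0.4534 / (4.00)² = 0.02834.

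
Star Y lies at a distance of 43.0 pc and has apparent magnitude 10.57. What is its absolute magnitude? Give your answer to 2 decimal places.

7.40

M = m − 5 log₁₀(d/10 pc) = 10.57 − 5 log₁₀(43.0/10)
  = 10.57 − 5 × 0.633 = 10.57 − 3.17 = 7.40.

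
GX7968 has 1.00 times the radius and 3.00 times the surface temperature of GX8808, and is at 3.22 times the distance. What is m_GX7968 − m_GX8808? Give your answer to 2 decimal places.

L_GX7968/L_GX8808 = (1.00)²(3.00)⁴ = 81.00.
F_GX7968/F_GX8808 = (L_GX7968/L_GX8808)/(d_GX7968/d_GX8808)² = 81.00/10.37 = 7.812.
m_GX7968 − m_GX8808 = −2.5 log₁₀(7.812) = -2.23.

-2.23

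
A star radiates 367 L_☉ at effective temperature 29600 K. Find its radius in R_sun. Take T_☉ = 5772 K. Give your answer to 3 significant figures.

R/R_☉ = √(L/L_☉) / (T/T_☉)² = √(367) / (5.128)²
       = 19.16 / 26.30 = 0.7285.

0.728 R_sun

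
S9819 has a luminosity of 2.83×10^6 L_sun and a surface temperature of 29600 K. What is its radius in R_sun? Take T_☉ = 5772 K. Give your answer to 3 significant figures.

64.0 R_sun

R/R_☉ = √(L/L_☉) / (T/T_☉)² = √(2.83×10^6) / (5.128)²
       = 1682 / 26.30 = 63.97.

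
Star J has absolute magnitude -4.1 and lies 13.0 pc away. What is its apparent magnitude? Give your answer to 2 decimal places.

m = M + 5 log₁₀(d/10 pc) = -4.1 + 5 log₁₀(13.0/10)
  = -4.1 + 5 × 0.114 = -4.1 + 0.57 = -3.53.

-3.53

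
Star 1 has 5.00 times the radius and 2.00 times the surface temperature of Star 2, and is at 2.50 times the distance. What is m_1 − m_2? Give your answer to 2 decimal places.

L_1/L_2 = (5.00)²(2.00)⁴ = 400.0.
F_1/F_2 = (L_1/L_2)/(d_1/d_2)² = 400.0/6.250 = 64.00.
m_1 − m_2 = −2.5 log₁₀(64.00) = -4.52.

-4.52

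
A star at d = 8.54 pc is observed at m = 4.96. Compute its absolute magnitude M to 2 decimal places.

5.30

M = m − 5 log₁₀(d/10 pc) = 4.96 − 5 log₁₀(8.54/10)
  = 4.96 − 5 × -0.069 = 4.96 − -0.34 = 5.30.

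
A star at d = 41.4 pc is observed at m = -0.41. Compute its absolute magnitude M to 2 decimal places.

-3.50

M = m − 5 log₁₀(d/10 pc) = -0.41 − 5 log₁₀(41.4/10)
  = -0.41 − 5 × 0.617 = -0.41 − 3.09 = -3.50.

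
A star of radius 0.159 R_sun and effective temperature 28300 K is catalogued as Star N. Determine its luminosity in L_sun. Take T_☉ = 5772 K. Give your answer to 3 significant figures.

L/L_☉ = (R/R_☉)² (T/T_☉)⁴ = (0.159)² × (28300/5772)⁴
       = 0.02528 × (4.903)⁴ = 0.02528 × 577.9 = 14.61.

14.6 L_sun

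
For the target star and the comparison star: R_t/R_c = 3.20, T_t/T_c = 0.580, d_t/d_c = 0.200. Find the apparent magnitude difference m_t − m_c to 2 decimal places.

-3.65

L_t/L_c = (3.20)²(0.580)⁴ = 1.159.
F_t/F_c = (L_t/L_c)/(d_t/d_c)² = 1.159/0.04000 = 28.97.
m_t − m_c = −2.5 log₁₀(28.97) = -3.65.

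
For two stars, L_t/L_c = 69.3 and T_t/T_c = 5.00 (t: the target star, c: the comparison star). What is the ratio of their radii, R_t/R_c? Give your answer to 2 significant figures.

0.33

L ∝ R²T⁴ gives R ∝ √L / T², so
R_t/R_c = √(69.3) / (5.00)² = 8.325 / 25.00 = 0.3330.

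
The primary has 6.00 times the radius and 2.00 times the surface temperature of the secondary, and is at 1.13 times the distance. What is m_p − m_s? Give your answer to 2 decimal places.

L_p/L_s = (6.00)²(2.00)⁴ = 576.0.
F_p/F_s = (L_p/L_s)/(d_p/d_s)² = 576.0/1.277 = 451.1.
m_p − m_s = −2.5 log₁₀(451.1) = -6.64.

-6.64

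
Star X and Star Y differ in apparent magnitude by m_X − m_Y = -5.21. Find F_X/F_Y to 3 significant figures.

F_X/F_Y = 10^(−(m_X − m_Y)/2.5) = 10^(5.21/2.5) = 10^2.084 = 121.3.

121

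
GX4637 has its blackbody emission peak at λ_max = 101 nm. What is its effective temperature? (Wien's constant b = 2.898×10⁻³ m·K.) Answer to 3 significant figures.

2.87×10^4 K

T = b/λ_max = 2.898×10⁻³ / (101×10⁻⁹) = 2.869×10^4 K.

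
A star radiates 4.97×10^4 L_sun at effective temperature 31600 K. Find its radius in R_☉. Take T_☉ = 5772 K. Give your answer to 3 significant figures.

R/R_☉ = √(L/L_☉) / (T/T_☉)² = √(4.97×10^4) / (5.475)²
       = 222.9 / 29.97 = 7.438.

7.44 R_☉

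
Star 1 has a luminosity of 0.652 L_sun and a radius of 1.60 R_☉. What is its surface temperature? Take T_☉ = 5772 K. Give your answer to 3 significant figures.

4.10×10^3 K

T/T_☉ = (L/L_☉)^(1/4) / (R/R_☉)^(1/2)
T = 5772 × (0.652)^(1/4) / √(1.60) = 5772 × 0.8986 / 1.265 = 4100 K.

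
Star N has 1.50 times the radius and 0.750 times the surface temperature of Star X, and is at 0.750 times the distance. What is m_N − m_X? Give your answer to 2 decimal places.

-0.26

L_N/L_X = (1.50)²(0.750)⁴ = 0.7119.
F_N/F_X = (L_N/L_X)/(d_N/d_X)² = 0.7119/0.5625 = 1.266.
m_N − m_X = −2.5 log₁₀(1.266) = -0.26.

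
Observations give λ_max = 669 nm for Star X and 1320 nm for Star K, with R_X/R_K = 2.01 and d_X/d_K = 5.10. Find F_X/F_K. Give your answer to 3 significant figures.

2.35

Wien's law: T_X/T_K = λ_K/λ_X = 1320/669 = 1.973.
L_X/L_K = (R_X/R_K)²(T_X/T_K)⁴ = (2.01)²(1.973)⁴ = 61.23.
F_X/F_K = (L_X/L_K)/(d_X/d_K)² = 61.23/(5.10)² = 2.354.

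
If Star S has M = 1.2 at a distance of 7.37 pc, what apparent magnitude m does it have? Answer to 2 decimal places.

0.54

m = M + 5 log₁₀(d/10 pc) = 1.2 + 5 log₁₀(7.37/10)
  = 1.2 + 5 × -0.133 = 1.2 + -0.66 = 0.54.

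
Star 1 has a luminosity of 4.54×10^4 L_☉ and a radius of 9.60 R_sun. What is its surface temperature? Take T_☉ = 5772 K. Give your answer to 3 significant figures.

2.72×10^4 K

T/T_☉ = (L/L_☉)^(1/4) / (R/R_☉)^(1/2)
T = 5772 × (4.54×10^4)^(1/4) / √(9.60) = 5772 × 14.60 / 3.098 = 2.719×10^4 K.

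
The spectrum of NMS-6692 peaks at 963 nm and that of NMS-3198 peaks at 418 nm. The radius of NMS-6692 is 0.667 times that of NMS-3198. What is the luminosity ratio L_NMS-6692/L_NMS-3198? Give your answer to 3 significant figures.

0.0158

Wien's law gives T ∝ 1/λ_max, so T_NMS-6692/T_NMS-3198 = λ_NMS-3198/λ_NMS-6692 = 418/963 = 0.4341.
Then L ∝ R²T⁴ gives L_NMS-6692/L_NMS-3198 = (0.667)² × (0.4341)⁴ = 0.4449 × 0.03550 = 0.01579.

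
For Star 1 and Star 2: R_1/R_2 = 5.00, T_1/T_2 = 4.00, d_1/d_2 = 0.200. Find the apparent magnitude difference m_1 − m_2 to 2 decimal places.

-13.01

L_1/L_2 = (5.00)²(4.00)⁴ = 6400.
F_1/F_2 = (L_1/L_2)/(d_1/d_2)² = 6400/0.04000 = 1.600×10^5.
m_1 − m_2 = −2.5 log₁₀(1.600×10^5) = -13.01.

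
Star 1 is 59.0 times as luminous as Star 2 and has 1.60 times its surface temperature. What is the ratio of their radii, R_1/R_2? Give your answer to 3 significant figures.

3.00

L ∝ R²T⁴ gives R ∝ √L / T², so
R_1/R_2 = √(59.0) / (1.60)² = 7.681 / 2.560 = 3.000.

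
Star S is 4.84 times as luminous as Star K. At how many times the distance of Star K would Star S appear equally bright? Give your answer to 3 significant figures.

2.20

Equal flux requires L_S/d_S² = L_K/d_K², so d_S/d_K = √(L_S/L_K)
= √(4.84) = 2.200.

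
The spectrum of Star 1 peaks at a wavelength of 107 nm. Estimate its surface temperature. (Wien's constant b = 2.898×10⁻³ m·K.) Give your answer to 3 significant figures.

T = b/λ_max = 2.898×10⁻³ / (107×10⁻⁹) = 2.708×10^4 K.

2.71×10^4 K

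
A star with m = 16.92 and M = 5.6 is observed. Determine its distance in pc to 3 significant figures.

m − M = 5 log₁₀(d/10 pc)
16.92 − (5.6) = 11.32 = 5 log₁₀(d/10)
d = 10 × 10^(11.32/5) = 10 × 10^2.264 = 1837 pc.

1.84×10^3 pc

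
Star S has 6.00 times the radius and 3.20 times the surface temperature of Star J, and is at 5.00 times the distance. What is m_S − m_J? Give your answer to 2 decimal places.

-5.45

L_S/L_J = (6.00)²(3.20)⁴ = 3775.
F_S/F_J = (L_S/L_J)/(d_S/d_J)² = 3775/25.00 = 151.0.
m_S − m_J = −2.5 log₁₀(151.0) = -5.45.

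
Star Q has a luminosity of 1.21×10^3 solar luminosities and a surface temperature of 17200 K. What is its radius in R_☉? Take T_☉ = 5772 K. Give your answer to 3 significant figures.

R/R_☉ = √(L/L_☉) / (T/T_☉)² = √(1.21×10^3) / (2.980)²
       = 34.79 / 8.880 = 3.917.

3.92 R_☉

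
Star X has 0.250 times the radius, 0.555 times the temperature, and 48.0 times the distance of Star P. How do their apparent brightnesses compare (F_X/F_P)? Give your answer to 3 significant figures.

2.57×10^-6

L_X/L_P = (R_X/R_P)²(T_X/T_P)⁴ = (0.250)² × (0.555)⁴ = 0.005930.
F_X/F_P = (L_X/L_P)/(d_X/d_P)² = 0.005930 / (48.0)² = 2.574×10^-6.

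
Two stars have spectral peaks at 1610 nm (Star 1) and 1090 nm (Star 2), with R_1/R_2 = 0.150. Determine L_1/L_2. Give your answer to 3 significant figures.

Wien's law gives T ∝ 1/λ_max, so T_1/T_2 = λ_2/λ_1 = 1090/1610 = 0.6770.
Then L ∝ R²T⁴ gives L_1/L_2 = (0.150)² × (0.6770)⁴ = 0.02250 × 0.2101 = 0.004727.

0.00473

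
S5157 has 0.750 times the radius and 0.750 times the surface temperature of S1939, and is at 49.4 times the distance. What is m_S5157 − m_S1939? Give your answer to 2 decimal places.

10.34

L_S5157/L_S1939 = (0.750)²(0.750)⁴ = 0.1780.
F_S5157/F_S1939 = (L_S5157/L_S1939)/(d_S5157/d_S1939)² = 0.1780/2440 = 7.293×10^-5.
m_S5157 − m_S1939 = −2.5 log₁₀(7.293×10^-5) = 10.34.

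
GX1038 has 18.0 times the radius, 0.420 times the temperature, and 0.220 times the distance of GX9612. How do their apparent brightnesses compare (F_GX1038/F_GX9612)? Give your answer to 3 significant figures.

208

L_GX1038/L_GX9612 = (R_GX1038/R_GX9612)²(T_GX1038/T_GX9612)⁴ = (18.0)² × (0.420)⁴ = 10.08.
F_GX1038/F_GX9612 = (L_GX1038/L_GX9612)/(d_GX1038/d_GX9612)² = 10.08 / (0.220)² = 208.3.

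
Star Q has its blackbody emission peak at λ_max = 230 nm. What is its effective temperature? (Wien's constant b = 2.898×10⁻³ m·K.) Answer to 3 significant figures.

1.26×10^4 K

T = b/λ_max = 2.898×10⁻³ / (230×10⁻⁹) = 1.260×10^4 K.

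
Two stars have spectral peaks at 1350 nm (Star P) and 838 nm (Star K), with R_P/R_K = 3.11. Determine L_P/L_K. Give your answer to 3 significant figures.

Wien's law gives T ∝ 1/λ_max, so T_P/T_K = λ_K/λ_P = 838/1350 = 0.6207.
Then L ∝ R²T⁴ gives L_P/L_K = (3.11)² × (0.6207)⁴ = 9.672 × 0.1485 = 1.436.

1.44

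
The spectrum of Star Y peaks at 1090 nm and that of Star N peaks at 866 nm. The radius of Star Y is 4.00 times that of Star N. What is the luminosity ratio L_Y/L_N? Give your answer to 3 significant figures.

6.38

Wien's law gives T ∝ 1/λ_max, so T_Y/T_N = λ_N/λ_Y = 866/1090 = 0.7945.
Then L ∝ R²T⁴ gives L_Y/L_N = (4.00)² × (0.7945)⁴ = 16.00 × 0.3984 = 6.375.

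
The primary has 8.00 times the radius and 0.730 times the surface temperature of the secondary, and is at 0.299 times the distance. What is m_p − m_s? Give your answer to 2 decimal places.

-5.77

L_p/L_s = (8.00)²(0.730)⁴ = 18.17.
F_p/F_s = (L_p/L_s)/(d_p/d_s)² = 18.17/0.08940 = 203.3.
m_p − m_s = −2.5 log₁₀(203.3) = -5.77.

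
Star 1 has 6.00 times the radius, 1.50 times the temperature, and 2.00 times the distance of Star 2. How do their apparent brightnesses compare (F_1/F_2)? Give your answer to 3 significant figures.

L_1/L_2 = (R_1/R_2)²(T_1/T_2)⁴ = (6.00)² × (1.50)⁴ = 182.2.
F_1/F_2 = (L_1/L_2)/(d_1/d_2)² = 182.2 / (2.00)² = 45.56.

45.6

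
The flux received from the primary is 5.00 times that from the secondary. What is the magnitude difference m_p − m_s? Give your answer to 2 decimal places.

m_p − m_s = −2.5 log₁₀(F_p/F_s) = −2.5 log₁₀(5.00) = −2.5 × (0.699) = -1.747.

-1.75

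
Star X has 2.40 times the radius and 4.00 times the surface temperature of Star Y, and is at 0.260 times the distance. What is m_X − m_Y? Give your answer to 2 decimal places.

-10.85

L_X/L_Y = (2.40)²(4.00)⁴ = 1475.
F_X/F_Y = (L_X/L_Y)/(d_X/d_Y)² = 1475/0.06760 = 2.181×10^4.
m_X − m_Y = −2.5 log₁₀(2.181×10^4) = -10.85.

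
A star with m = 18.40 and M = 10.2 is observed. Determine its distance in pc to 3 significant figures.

m − M = 5 log₁₀(d/10 pc)
18.40 − (10.2) = 8.20 = 5 log₁₀(d/10)
d = 10 × 10^(8.20/5) = 10 × 10^1.640 = 436.5 pc.

437 pc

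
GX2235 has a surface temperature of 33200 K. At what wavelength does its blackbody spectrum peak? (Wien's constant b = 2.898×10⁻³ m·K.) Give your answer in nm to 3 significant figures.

λ_max = b/T = 2.898×10⁻³ / 33200 = 8.73×10^-8 m = 87.29 nm.

87.3 nm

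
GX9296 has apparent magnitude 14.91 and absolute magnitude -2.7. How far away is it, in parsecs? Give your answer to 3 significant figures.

3.33×10^4 pc

m − M = 5 log₁₀(d/10 pc)
14.91 − (-2.7) = 17.61 = 5 log₁₀(d/10)
d = 10 × 10^(17.61/5) = 10 × 10^3.522 = 3.327×10^4 pc.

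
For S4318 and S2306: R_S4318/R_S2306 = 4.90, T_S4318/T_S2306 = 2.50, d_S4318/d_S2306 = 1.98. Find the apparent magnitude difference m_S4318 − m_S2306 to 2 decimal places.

L_S4318/L_S2306 = (4.90)²(2.50)⁴ = 937.9.
F_S4318/F_S2306 = (L_S4318/L_S2306)/(d_S4318/d_S2306)² = 937.9/3.920 = 239.2.
m_S4318 − m_S2306 = −2.5 log₁₀(239.2) = -5.95.

-5.95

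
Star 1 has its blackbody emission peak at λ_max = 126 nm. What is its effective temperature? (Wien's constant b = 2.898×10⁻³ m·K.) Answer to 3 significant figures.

2.30×10^4 K

T = b/λ_max = 2.898×10⁻³ / (126×10⁻⁹) = 2.300×10^4 K.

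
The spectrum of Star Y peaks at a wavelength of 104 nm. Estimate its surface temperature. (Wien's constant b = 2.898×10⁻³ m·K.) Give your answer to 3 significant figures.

2.79×10^4 K

T = b/λ_max = 2.898×10⁻³ / (104×10⁻⁹) = 2.787×10^4 K.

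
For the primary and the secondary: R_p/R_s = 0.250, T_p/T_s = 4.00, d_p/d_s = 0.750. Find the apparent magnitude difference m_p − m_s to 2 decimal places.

-3.63

L_p/L_s = (0.250)²(4.00)⁴ = 16.00.
F_p/F_s = (L_p/L_s)/(d_p/d_s)² = 16.00/0.5625 = 28.44.
m_p − m_s = −2.5 log₁₀(28.44) = -3.63.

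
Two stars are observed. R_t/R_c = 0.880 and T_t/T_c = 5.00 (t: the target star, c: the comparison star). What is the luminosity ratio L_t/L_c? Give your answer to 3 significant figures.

From the Stefan–Boltzmann law, L ∝ R²T⁴, so
L_t/L_c = (R_t/R_c)² (T_t/T_c)⁴ = (0.880)² × (5.00)⁴ = 0.7744 × 625.0 = 484.0.

484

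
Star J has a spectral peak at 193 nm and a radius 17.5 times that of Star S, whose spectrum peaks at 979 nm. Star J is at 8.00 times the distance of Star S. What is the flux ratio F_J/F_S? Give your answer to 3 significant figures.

Wien's law: T_J/T_S = λ_S/λ_J = 979/193 = 5.073.
L_J/L_S = (R_J/R_S)²(T_J/T_S)⁴ = (17.5)²(5.073)⁴ = 2.028×10^5.
F_J/F_S = (L_J/L_S)/(d_J/d_S)² = 2.028×10^5/(8.00)² = 3168.

3.17×10^3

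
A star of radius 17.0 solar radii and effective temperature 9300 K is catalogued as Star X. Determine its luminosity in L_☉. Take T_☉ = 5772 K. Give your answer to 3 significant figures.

L/L_☉ = (R/R_☉)² (T/T_☉)⁴ = (17.0)² × (9300/5772)⁴
       = 289.0 × (1.611)⁴ = 289.0 × 6.739 = 1948.

1.95×10^3 L_☉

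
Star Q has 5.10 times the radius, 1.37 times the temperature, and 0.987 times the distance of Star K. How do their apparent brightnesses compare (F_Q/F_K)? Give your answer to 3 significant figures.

L_Q/L_K = (R_Q/R_K)²(T_Q/T_K)⁴ = (5.10)² × (1.37)⁴ = 91.63.
F_Q/F_K = (L_Q/L_K)/(d_Q/d_K)² = 91.63 / (0.987)² = 94.06.

94.1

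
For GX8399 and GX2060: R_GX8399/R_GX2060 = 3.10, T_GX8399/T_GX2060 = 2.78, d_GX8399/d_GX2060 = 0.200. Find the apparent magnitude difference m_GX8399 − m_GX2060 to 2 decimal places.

-10.39

L_GX8399/L_GX2060 = (3.10)²(2.78)⁴ = 574.0.
F_GX8399/F_GX2060 = (L_GX8399/L_GX2060)/(d_GX8399/d_GX2060)² = 574.0/0.04000 = 1.435×10^4.
m_GX8399 − m_GX2060 = −2.5 log₁₀(1.435×10^4) = -10.39.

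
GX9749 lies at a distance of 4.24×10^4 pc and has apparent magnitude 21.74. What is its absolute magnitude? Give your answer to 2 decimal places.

M = m − 5 log₁₀(d/10 pc) = 21.74 − 5 log₁₀(4.24×10^4/10)
  = 21.74 − 5 × 3.627 = 21.74 − 18.14 = 3.60.

3.60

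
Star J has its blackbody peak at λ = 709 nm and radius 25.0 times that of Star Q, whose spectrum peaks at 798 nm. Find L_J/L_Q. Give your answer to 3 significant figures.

Wien's law gives T ∝ 1/λ_max, so T_J/T_Q = λ_Q/λ_J = 798/709 = 1.126.
Then L ∝ R²T⁴ gives L_J/L_Q = (25.0)² × (1.126)⁴ = 625.0 × 1.605 = 1003.

1.00×10^3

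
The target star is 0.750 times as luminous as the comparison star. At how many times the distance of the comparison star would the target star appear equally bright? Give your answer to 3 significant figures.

Equal flux requires L_t/d_t² = L_c/d_c², so d_t/d_c = √(L_t/L_c)
= √(0.750) = 0.8660.

0.866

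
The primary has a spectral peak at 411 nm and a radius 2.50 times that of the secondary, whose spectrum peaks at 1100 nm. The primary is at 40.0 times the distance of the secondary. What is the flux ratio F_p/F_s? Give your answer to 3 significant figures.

Wien's law: T_p/T_s = λ_s/λ_p = 1100/411 = 2.676.
L_p/L_s = (R_p/R_s)²(T_p/T_s)⁴ = (2.50)²(2.676)⁴ = 320.7.
F_p/F_s = (L_p/L_s)/(d_p/d_s)² = 320.7/(40.0)² = 0.2004.

0.200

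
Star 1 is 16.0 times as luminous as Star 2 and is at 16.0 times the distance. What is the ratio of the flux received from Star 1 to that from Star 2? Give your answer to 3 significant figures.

F = L/(4πd²), so F_1/F_2 = (L_1/L_2) / (d_1/d_2)²
= 16.0 / (16.0)² = 16.0 / 256.0 = 0.06250.

0.0625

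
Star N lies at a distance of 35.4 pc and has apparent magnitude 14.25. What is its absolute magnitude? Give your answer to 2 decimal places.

11.50

M = m − 5 log₁₀(d/10 pc) = 14.25 − 5 log₁₀(35.4/10)
  = 14.25 − 5 × 0.549 = 14.25 − 2.75 = 11.50.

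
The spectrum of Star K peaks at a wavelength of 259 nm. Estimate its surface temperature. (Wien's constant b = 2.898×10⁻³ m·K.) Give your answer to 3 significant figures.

T = b/λ_max = 2.898×10⁻³ / (259×10⁻⁹) = 1.119×10^4 K.

1.12×10^4 K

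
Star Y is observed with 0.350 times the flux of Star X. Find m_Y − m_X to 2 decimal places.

m_Y − m_X = −2.5 log₁₀(F_Y/F_X) = −2.5 log₁₀(0.350) = −2.5 × (-0.456) = 1.140.

1.14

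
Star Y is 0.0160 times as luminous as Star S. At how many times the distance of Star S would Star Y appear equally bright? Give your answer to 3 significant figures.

0.126

Equal flux requires L_Y/d_Y² = L_S/d_S², so d_Y/d_S = √(L_Y/L_S)
= √(0.0160) = 0.1265.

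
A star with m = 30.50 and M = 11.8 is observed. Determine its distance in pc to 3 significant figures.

5.50×10^4 pc

m − M = 5 log₁₀(d/10 pc)
30.50 − (11.8) = 18.70 = 5 log₁₀(d/10)
d = 10 × 10^(18.70/5) = 10 × 10^3.740 = 5.495×10^4 pc.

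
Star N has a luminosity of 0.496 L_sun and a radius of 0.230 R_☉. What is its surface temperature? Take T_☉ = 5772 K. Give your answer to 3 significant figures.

T/T_☉ = (L/L_☉)^(1/4) / (R/R_☉)^(1/2)
T = 5772 × (0.496)^(1/4) / √(0.230) = 5772 × 0.8392 / 0.4796 = 1.010×10^4 K.

1.01×10^4 K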